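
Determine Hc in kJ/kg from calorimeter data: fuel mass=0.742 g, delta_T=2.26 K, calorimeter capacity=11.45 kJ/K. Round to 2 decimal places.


Hc = C_cal * delta_T / m_fuel
Q_released = 11.45 * 2.26 = 25.8770 kJ
m_fuel = 0.742 g = 0.742/1000 kg = 0.000742 kg
Hc = 25.8770 / 0.000742 = 34874.66 kJ/kg


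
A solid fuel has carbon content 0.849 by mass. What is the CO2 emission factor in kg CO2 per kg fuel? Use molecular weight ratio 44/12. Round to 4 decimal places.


EF = C_frac * (M_CO2 / M_C)
EF = 0.849 * (44/12)
EF = 0.849 * 3.666667 = 3.1130 kg_CO2/kg_fuel


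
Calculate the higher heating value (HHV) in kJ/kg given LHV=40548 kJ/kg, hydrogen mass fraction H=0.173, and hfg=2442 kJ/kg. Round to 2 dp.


HHV = LHV + hfg * 9 * H
Water addition = 2442 * 9 * 0.173 = 3802.194 kJ/kg
HHV = 40548 + 3802.194 = 44350.19 kJ/kg


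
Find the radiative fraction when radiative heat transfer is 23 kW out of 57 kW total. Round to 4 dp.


f_rad = Q_rad / Q_total
f_rad = 23 / 57 = 0.4035


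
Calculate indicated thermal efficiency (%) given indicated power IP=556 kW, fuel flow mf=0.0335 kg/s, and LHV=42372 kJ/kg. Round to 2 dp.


eta_ith = (IP / (mf * LHV)) * 100
Denominator = 0.0335 * 42372 = 1419.4620 kW
eta_ith = (556 / 1419.4620) * 100 = 39.17%


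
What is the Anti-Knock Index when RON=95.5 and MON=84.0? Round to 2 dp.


AKI = (RON + MON) / 2
AKI = (95.5 + 84.0) / 2
AKI = 179.5 / 2 = 89.75


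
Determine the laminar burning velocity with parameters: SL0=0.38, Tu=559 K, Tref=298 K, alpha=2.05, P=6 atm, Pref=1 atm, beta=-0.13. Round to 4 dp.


SL = SL0 * (Tu/Tref)^alpha * (P/Pref)^beta
T ratio = 559/298 = 1.87583893
(T ratio)^alpha = 1.87583893^2.05 = 3.631206
(P/Pref)^beta = 6^(-0.13) = 0.792210
SL = 0.38 * 3.631206 * 0.792210 = 1.0931 m/s


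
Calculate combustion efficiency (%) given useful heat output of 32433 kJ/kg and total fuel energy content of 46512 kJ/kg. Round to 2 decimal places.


Efficiency = (Q_useful / Q_fuel) * 100
Efficiency = (32433 / 46512) * 100
Efficiency = 0.6973 * 100 = 69.73%


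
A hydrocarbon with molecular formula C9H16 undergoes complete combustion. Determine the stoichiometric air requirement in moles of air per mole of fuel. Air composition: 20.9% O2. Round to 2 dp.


Balanced combustion: C9H16 + 13 O2 -> 9 CO2 + 8 H2O
O2 needed = C + H/4 = 9 + 16/4 = 13.00 moles
Air moles = O2 / 0.209 = 13.00 / 0.209 = 62.20 moles air


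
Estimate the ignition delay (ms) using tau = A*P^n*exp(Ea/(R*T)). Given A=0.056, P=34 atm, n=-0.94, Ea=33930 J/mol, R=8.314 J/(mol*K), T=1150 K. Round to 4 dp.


tau = A * P^n * exp(Ea/(R*T))
P^n = 34^(-0.94) = 0.03634208
Ea/(R*T) = 33930/(8.314*1150) = 3.548755
exp(Ea/(R*T)) = 34.769997
tau = 0.056 * 0.03634208 * 34.769997 = 0.0708 ms


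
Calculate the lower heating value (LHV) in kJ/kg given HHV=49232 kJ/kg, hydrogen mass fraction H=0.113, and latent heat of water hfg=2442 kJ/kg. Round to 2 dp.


LHV = HHV - hfg * 9 * H
Water correction = 2442 * 9 * 0.113 = 2483.514 kJ/kg
LHV = 49232 - 2483.514 = 46748.49 kJ/kg


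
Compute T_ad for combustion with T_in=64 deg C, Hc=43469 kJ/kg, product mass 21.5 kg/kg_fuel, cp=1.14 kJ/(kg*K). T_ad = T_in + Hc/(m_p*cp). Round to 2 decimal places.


T_ad = T_in + Hc / (m_p * cp)
Denominator = 21.5 * 1.14 = 24.5100
Temperature rise = 43469 / 24.5100 = 1773.52 K
T_ad = 64 + 1773.52 = 1837.52 deg C


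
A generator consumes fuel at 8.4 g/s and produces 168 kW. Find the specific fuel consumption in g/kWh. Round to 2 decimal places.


SFC = (mf / BP) * 3600
Rate = 8.4 / 168 = 0.050000 g/(s*kW)
SFC = 0.050000 * 3600 = 180.00 g/kWh


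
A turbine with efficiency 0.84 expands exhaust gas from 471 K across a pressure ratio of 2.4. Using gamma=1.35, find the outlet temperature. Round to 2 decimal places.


T_out = T_in * (1 - eta * (1 - PR^(-(gamma-1)/gamma)))
Exponent = -(1.35-1)/1.35 = -0.25925926
PR^exp = 2.4^(-0.25925926) = 0.79694200
Factor = 1 - 0.84*(1 - 0.79694200) = 0.82943128
T_out = 471 * 0.82943128 = 390.66 K


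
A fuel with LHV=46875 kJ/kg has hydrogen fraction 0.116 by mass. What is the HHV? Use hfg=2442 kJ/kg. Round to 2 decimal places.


HHV = LHV + hfg * 9 * H
Water addition = 2442 * 9 * 0.116 = 2549.448 kJ/kg
HHV = 46875 + 2549.448 = 49424.45 kJ/kg


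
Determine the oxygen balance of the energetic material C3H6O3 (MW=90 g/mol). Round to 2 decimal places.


OB = -1600 * (2C + H/2 - O) / MW
Inner = 2*3 + 6/2 - 3 = 6.00
OB = -1600 * 6.00 / 90 = -106.67%


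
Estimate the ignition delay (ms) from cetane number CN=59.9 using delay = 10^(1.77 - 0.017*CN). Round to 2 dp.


delay = 10^(1.77 - 0.017*CN)
Exponent = 1.77 - 0.017*59.9 = 0.7517
delay = 10^0.7517 = 5.65 ms


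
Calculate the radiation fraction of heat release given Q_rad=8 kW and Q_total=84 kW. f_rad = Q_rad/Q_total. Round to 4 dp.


f_rad = Q_rad / Q_total
f_rad = 8 / 84 = 0.0952


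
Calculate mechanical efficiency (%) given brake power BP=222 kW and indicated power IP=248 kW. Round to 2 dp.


eta_mech = (BP / IP) * 100
Ratio = 222 / 248 = 0.8952
eta_mech = 0.8952 * 100 = 89.52%


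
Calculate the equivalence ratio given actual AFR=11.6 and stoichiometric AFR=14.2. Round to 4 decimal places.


phi = AFR_stoich / AFR_actual
phi = 14.2 / 11.6 = 1.2241


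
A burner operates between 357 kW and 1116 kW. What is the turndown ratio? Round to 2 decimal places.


TDR = Q_max / Q_min
TDR = 1116 / 357 = 3.13


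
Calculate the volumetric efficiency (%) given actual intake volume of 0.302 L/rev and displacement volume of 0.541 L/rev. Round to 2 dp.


eta_v = (V_actual / V_disp) * 100
Ratio = 0.302 / 0.541 = 0.5582
eta_v = 0.5582 * 100 = 55.82%


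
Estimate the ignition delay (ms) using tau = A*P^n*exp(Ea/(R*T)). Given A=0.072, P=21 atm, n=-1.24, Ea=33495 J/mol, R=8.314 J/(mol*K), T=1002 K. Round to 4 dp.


tau = A * P^n * exp(Ea/(R*T))
P^n = 21^(-1.24) = 0.02293232
Ea/(R*T) = 33495/(8.314*1002) = 4.020705
exp(Ea/(R*T)) = 55.740405
tau = 0.072 * 0.02293232 * 55.740405 = 0.0920 ms


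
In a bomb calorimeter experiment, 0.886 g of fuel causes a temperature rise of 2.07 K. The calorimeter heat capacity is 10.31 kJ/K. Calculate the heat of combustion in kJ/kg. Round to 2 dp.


Hc = C_cal * delta_T / m_fuel
Q_released = 10.31 * 2.07 = 21.3417 kJ
m_fuel = 0.886 g = 0.886/1000 kg = 0.000886 kg
Hc = 21.3417 / 0.000886 = 24087.70 kJ/kg


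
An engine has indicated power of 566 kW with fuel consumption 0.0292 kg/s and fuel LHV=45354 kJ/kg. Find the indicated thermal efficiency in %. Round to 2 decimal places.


eta_ith = (IP / (mf * LHV)) * 100
Denominator = 0.0292 * 45354 = 1324.3368 kW
eta_ith = (566 / 1324.3368) * 100 = 42.74%


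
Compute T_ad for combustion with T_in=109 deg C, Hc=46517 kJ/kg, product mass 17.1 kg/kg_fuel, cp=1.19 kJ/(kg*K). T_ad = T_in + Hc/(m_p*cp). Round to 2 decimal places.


T_ad = T_in + Hc / (m_p * cp)
Denominator = 17.1 * 1.19 = 20.3490
Temperature rise = 46517 / 20.3490 = 2285.96 K
T_ad = 109 + 2285.96 = 2394.96 deg C


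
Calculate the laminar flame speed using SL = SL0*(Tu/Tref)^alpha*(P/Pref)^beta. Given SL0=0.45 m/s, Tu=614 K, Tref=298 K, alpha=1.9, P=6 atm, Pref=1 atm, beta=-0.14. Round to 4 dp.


SL = SL0 * (Tu/Tref)^alpha * (P/Pref)^beta
T ratio = 614/298 = 2.06040268
(T ratio)^alpha = 2.06040268^1.9 = 3.949199
(P/Pref)^beta = 6^(-0.14) = 0.778142
SL = 0.45 * 3.949199 * 0.778142 = 1.3829 m/s


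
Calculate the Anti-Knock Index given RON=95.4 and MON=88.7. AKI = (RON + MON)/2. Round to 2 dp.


AKI = (RON + MON) / 2
AKI = (95.4 + 88.7) / 2
AKI = 184.1 / 2 = 92.05


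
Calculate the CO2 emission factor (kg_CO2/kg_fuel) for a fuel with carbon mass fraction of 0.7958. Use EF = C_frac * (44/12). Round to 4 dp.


EF = C_frac * (M_CO2 / M_C)
EF = 0.7958 * (44/12)
EF = 0.7958 * 3.666667 = 2.9179 kg_CO2/kg_fuel


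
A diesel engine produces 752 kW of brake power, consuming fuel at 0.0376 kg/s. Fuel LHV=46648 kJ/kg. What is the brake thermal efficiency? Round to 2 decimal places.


eta_BTE = (BP / (mf * LHV)) * 100
Denominator = 0.0376 * 46648 = 1753.9648 kW
eta_BTE = (752 / 1753.9648) * 100 = 42.87%


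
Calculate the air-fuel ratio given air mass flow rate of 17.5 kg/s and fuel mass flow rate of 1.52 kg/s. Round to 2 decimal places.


AFR = m_air / m_fuel
AFR = 17.5 / 1.52 = 11.51


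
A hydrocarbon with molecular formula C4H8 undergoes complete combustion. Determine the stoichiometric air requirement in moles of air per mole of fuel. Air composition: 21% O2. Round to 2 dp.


Balanced combustion: C4H8 + 6 O2 -> 4 CO2 + 4 H2O
O2 needed = C + H/4 = 4 + 8/4 = 6.00 moles
Air moles = O2 / 0.21 = 6.00 / 0.21 = 28.57 moles air


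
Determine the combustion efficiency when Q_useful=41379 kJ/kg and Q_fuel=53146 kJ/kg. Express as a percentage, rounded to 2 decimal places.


Efficiency = (Q_useful / Q_fuel) * 100
Efficiency = (41379 / 53146) * 100
Efficiency = 0.7786 * 100 = 77.86%


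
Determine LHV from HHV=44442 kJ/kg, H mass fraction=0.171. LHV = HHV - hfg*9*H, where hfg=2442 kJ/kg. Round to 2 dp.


LHV = HHV - hfg * 9 * H
Water correction = 2442 * 9 * 0.171 = 3758.238 kJ/kg
LHV = 44442 - 3758.238 = 40683.76 kJ/kg


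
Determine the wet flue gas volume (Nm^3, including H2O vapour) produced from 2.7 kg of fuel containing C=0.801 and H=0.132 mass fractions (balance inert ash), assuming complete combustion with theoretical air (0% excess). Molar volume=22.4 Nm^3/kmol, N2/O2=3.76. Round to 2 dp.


Per kg fuel: CO2 = (C/12 kmol)*22.4 = (0.801/12)*22.4 = 1.49520 Nm^3
Per kg fuel: H2O = (H/2 kmol)*22.4 = (0.132/2)*22.4 = 1.47840 Nm^3
O2 needed per kg fuel = C/12 + H/4 = 0.801/12 + 0.132/4 = 0.09975000 kmol
Per kg fuel: N2 = O2*3.76*22.4 = 0.09975000*3.76*22.4 = 8.40134 Nm^3
Total per kg = 1.49520 + 1.47840 + 8.40134 = 11.37494 Nm^3
Total = 11.37494 * 2.7 = 30.71 Nm^3


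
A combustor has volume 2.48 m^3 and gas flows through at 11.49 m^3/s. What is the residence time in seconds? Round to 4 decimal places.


tau = V / Q_flow
tau = 2.48 / 11.49 = 0.2158 s


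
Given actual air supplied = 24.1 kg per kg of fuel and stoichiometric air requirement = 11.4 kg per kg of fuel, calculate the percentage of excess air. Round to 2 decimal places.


Excess air = actual - stoichiometric = 24.1 - 11.4 = 12.70 kg/kg fuel
Excess air % = (excess / stoich) * 100 = (12.70 / 11.4) * 100 = 111.40%


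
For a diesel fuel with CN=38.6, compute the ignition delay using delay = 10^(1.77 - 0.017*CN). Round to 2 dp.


delay = 10^(1.77 - 0.017*CN)
Exponent = 1.77 - 0.017*38.6 = 1.1138
delay = 10^1.1138 = 13.00 ms


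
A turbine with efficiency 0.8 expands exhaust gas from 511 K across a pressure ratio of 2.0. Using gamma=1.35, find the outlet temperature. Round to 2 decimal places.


T_out = T_in * (1 - eta * (1 - PR^(-(gamma-1)/gamma)))
Exponent = -(1.35-1)/1.35 = -0.25925926
PR^exp = 2.0^(-0.25925926) = 0.83551680
Factor = 1 - 0.8*(1 - 0.83551680) = 0.86841344
T_out = 511 * 0.86841344 = 443.76 K


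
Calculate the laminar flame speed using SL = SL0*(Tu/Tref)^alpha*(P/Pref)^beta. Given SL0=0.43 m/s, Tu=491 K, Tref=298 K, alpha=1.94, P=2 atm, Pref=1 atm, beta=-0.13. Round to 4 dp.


SL = SL0 * (Tu/Tref)^alpha * (P/Pref)^beta
T ratio = 491/298 = 1.64765101
(T ratio)^alpha = 1.64765101^1.94 = 2.634623
(P/Pref)^beta = 2^(-0.13) = 0.913831
SL = 0.43 * 2.634623 * 0.913831 = 1.0353 m/s


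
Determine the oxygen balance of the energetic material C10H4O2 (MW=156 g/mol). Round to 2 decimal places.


OB = -1600 * (2C + H/2 - O) / MW
Inner = 2*10 + 4/2 - 2 = 20.00
OB = -1600 * 20.00 / 156 = -205.13%


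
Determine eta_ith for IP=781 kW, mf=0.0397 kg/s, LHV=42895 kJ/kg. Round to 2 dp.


eta_ith = (IP / (mf * LHV)) * 100
Denominator = 0.0397 * 42895 = 1702.9315 kW
eta_ith = (781 / 1702.9315) * 100 = 45.86%


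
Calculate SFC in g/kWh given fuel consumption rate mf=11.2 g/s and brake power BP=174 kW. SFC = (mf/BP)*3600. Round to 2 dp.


SFC = (mf / BP) * 3600
Rate = 11.2 / 174 = 0.064368 g/(s*kW)
SFC = 0.064368 * 3600 = 231.72 g/kWh


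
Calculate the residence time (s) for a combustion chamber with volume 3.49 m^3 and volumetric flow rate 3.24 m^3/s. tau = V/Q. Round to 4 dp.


tau = V / Q_flow
tau = 3.49 / 3.24 = 1.0772 s


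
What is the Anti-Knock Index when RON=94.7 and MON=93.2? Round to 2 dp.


AKI = (RON + MON) / 2
AKI = (94.7 + 93.2) / 2
AKI = 187.9 / 2 = 93.95


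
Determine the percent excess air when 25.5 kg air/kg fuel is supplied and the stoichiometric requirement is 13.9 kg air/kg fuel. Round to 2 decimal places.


Excess air = actual - stoichiometric = 25.5 - 13.9 = 11.60 kg/kg fuel
Excess air % = (excess / stoich) * 100 = (11.60 / 13.9) * 100 = 83.45%


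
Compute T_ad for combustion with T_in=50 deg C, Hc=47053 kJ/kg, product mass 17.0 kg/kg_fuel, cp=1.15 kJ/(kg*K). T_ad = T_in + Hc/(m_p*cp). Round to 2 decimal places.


T_ad = T_in + Hc / (m_p * cp)
Denominator = 17.0 * 1.15 = 19.5500
Temperature rise = 47053 / 19.5500 = 2406.80 K
T_ad = 50 + 2406.80 = 2456.80 deg C


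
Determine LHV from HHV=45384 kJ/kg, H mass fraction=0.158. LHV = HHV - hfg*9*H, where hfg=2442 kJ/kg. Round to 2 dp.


LHV = HHV - hfg * 9 * H
Water correction = 2442 * 9 * 0.158 = 3472.524 kJ/kg
LHV = 45384 - 3472.524 = 41911.48 kJ/kg


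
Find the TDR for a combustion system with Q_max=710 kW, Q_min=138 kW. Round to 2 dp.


TDR = Q_max / Q_min
TDR = 710 / 138 = 5.14


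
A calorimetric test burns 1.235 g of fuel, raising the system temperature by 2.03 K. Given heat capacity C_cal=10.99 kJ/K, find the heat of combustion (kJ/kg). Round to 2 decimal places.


Hc = C_cal * delta_T / m_fuel
Q_released = 10.99 * 2.03 = 22.3097 kJ
m_fuel = 1.235 g = 1.235/1000 kg = 0.001235 kg
Hc = 22.3097 / 0.001235 = 18064.53 kJ/kg


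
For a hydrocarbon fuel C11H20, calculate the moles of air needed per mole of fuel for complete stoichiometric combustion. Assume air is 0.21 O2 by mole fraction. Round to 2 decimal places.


Balanced combustion: C11H20 + 16 O2 -> 11 CO2 + 10 H2O
O2 needed = C + H/4 = 11 + 20/4 = 16.00 moles
Air moles = O2 / 0.21 = 16.00 / 0.21 = 76.19 moles air


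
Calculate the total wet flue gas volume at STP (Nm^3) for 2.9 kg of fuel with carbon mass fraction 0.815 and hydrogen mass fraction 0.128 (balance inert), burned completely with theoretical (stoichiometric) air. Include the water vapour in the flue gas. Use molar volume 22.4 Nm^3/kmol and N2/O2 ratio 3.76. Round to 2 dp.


Per kg fuel: CO2 = (C/12 kmol)*22.4 = (0.815/12)*22.4 = 1.52133 Nm^3
Per kg fuel: H2O = (H/2 kmol)*22.4 = (0.128/2)*22.4 = 1.43360 Nm^3
O2 needed per kg fuel = C/12 + H/4 = 0.815/12 + 0.128/4 = 0.09991667 kmol
Per kg fuel: N2 = O2*3.76*22.4 = 0.09991667*3.76*22.4 = 8.41538 Nm^3
Total per kg = 1.52133 + 1.43360 + 8.41538 = 11.37031 Nm^3
Total = 11.37031 * 2.9 = 32.97 Nm^3


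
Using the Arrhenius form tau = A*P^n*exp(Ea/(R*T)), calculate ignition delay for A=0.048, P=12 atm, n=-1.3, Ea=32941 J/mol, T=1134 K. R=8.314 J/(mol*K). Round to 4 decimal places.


tau = A * P^n * exp(Ea/(R*T))
P^n = 12^(-1.3) = 0.03954252
Ea/(R*T) = 32941/(8.314*1134) = 3.493926
exp(Ea/(R*T)) = 32.914919
tau = 0.048 * 0.03954252 * 32.914919 = 0.0625 ms


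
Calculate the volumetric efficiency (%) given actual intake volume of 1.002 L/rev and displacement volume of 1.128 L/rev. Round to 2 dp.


eta_v = (V_actual / V_disp) * 100
Ratio = 1.002 / 1.128 = 0.8883
eta_v = 0.8883 * 100 = 88.83%


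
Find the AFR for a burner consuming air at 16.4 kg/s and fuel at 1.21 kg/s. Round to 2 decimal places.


AFR = m_air / m_fuel
AFR = 16.4 / 1.21 = 13.55


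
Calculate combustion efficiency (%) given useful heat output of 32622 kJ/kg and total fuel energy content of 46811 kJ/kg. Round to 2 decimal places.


Efficiency = (Q_useful / Q_fuel) * 100
Efficiency = (32622 / 46811) * 100
Efficiency = 0.6969 * 100 = 69.69%


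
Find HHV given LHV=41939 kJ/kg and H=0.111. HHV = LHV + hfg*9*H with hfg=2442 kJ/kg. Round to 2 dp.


HHV = LHV + hfg * 9 * H
Water addition = 2442 * 9 * 0.111 = 2439.558 kJ/kg
HHV = 41939 + 2439.558 = 44378.56 kJ/kg


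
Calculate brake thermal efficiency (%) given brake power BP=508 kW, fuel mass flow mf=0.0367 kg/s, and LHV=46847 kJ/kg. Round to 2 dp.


eta_BTE = (BP / (mf * LHV)) * 100
Denominator = 0.0367 * 46847 = 1719.2849 kW
eta_BTE = (508 / 1719.2849) * 100 = 29.55%


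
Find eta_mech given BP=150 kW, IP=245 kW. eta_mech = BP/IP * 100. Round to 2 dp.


eta_mech = (BP / IP) * 100
Ratio = 150 / 245 = 0.6122
eta_mech = 0.6122 * 100 = 61.22%


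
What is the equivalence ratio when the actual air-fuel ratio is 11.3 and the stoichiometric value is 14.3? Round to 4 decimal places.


phi = AFR_stoich / AFR_actual
phi = 14.3 / 11.3 = 1.2655


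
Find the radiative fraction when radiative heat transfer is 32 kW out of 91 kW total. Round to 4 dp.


f_rad = Q_rad / Q_total
f_rad = 32 / 91 = 0.3516


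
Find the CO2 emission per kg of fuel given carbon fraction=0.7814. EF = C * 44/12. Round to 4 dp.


EF = C_frac * (M_CO2 / M_C)
EF = 0.7814 * (44/12)
EF = 0.7814 * 3.666667 = 2.8651 kg_CO2/kg_fuel


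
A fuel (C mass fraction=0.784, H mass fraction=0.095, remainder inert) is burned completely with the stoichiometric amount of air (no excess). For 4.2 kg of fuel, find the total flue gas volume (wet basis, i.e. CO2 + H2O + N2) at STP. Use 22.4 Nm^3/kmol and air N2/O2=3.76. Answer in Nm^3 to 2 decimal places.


Per kg fuel: CO2 = (C/12 kmol)*22.4 = (0.784/12)*22.4 = 1.46347 Nm^3
Per kg fuel: H2O = (H/2 kmol)*22.4 = (0.095/2)*22.4 = 1.06400 Nm^3
O2 needed per kg fuel = C/12 + H/4 = 0.784/12 + 0.095/4 = 0.08908333 kmol
Per kg fuel: N2 = O2*3.76*22.4 = 0.08908333*3.76*22.4 = 7.50295 Nm^3
Total per kg = 1.46347 + 1.06400 + 7.50295 = 10.03042 Nm^3
Total = 10.03042 * 4.2 = 42.13 Nm^3


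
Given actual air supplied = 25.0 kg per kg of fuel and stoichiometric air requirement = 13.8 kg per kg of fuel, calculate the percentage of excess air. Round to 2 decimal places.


Excess air = actual - stoichiometric = 25.0 - 13.8 = 11.20 kg/kg fuel
Excess air % = (excess / stoich) * 100 = (11.20 / 13.8) * 100 = 81.16%


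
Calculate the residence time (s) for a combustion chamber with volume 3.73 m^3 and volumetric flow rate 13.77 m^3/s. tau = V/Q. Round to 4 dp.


tau = V / Q_flow
tau = 3.73 / 13.77 = 0.2709 s


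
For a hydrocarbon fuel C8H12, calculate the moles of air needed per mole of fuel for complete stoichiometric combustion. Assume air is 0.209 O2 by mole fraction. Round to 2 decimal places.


Balanced combustion: C8H12 + 11 O2 -> 8 CO2 + 6 H2O
O2 needed = C + H/4 = 8 + 12/4 = 11.00 moles
Air moles = O2 / 0.209 = 11.00 / 0.209 = 52.63 moles air


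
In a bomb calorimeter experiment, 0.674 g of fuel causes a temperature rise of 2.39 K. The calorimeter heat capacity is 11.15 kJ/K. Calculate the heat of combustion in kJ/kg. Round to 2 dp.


Hc = C_cal * delta_T / m_fuel
Q_released = 11.15 * 2.39 = 26.6485 kJ
m_fuel = 0.674 g = 0.674/1000 kg = 0.000674 kg
Hc = 26.6485 / 0.000674 = 39537.83 kJ/kg


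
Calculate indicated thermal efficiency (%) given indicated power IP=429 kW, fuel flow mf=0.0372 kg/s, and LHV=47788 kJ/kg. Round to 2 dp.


eta_ith = (IP / (mf * LHV)) * 100
Denominator = 0.0372 * 47788 = 1777.7136 kW
eta_ith = (429 / 1777.7136) * 100 = 24.13%


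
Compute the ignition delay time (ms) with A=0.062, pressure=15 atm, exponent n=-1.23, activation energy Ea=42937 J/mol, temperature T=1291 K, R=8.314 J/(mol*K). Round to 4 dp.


tau = A * P^n * exp(Ea/(R*T))
P^n = 15^(-1.23) = 0.03576084
Ea/(R*T) = 42937/(8.314*1291) = 4.000326
exp(Ea/(R*T)) = 54.615977
tau = 0.062 * 0.03576084 * 54.615977 = 0.1211 ms


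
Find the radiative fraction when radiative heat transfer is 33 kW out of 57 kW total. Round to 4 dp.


f_rad = Q_rad / Q_total
f_rad = 33 / 57 = 0.5789


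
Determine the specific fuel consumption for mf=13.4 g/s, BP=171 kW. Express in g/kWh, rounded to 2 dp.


SFC = (mf / BP) * 3600
Rate = 13.4 / 171 = 0.078363 g/(s*kW)
SFC = 0.078363 * 3600 = 282.11 g/kWh


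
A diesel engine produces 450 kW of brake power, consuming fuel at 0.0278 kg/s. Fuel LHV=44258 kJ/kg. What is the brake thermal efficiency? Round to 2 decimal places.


eta_BTE = (BP / (mf * LHV)) * 100
Denominator = 0.0278 * 44258 = 1230.3724 kW
eta_BTE = (450 / 1230.3724) * 100 = 36.57%


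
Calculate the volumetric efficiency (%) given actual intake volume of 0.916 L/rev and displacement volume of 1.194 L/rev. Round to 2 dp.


eta_v = (V_actual / V_disp) * 100
Ratio = 0.916 / 1.194 = 0.7672
eta_v = 0.7672 * 100 = 76.72%


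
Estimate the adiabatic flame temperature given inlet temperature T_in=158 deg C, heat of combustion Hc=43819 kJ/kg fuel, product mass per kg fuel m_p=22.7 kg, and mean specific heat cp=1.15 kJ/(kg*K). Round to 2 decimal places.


T_ad = T_in + Hc / (m_p * cp)
Denominator = 22.7 * 1.15 = 26.1050
Temperature rise = 43819 / 26.1050 = 1678.57 K
T_ad = 158 + 1678.57 = 1836.57 deg C


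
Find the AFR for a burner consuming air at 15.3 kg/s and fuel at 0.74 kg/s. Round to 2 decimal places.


AFR = m_air / m_fuel
AFR = 15.3 / 0.74 = 20.68


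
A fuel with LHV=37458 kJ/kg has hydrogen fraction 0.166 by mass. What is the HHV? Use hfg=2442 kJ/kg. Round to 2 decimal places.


HHV = LHV + hfg * 9 * H
Water addition = 2442 * 9 * 0.166 = 3648.348 kJ/kg
HHV = 37458 + 3648.348 = 41106.35 kJ/kg


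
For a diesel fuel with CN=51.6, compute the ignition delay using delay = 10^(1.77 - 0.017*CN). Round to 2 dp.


delay = 10^(1.77 - 0.017*CN)
Exponent = 1.77 - 0.017*51.6 = 0.8928
delay = 10^0.8928 = 7.81 ms


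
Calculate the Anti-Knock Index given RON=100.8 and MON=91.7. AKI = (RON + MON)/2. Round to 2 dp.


AKI = (RON + MON) / 2
AKI = (100.8 + 91.7) / 2
AKI = 192.5 / 2 = 96.25


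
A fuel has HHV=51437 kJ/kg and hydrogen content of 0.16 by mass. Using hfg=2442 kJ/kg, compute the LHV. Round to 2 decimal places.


LHV = HHV - hfg * 9 * H
Water correction = 2442 * 9 * 0.16 = 3516.480 kJ/kg
LHV = 51437 - 3516.480 = 47920.52 kJ/kg


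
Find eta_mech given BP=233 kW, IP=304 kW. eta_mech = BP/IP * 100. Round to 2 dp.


eta_mech = (BP / IP) * 100
Ratio = 233 / 304 = 0.7664
eta_mech = 0.7664 * 100 = 76.64%


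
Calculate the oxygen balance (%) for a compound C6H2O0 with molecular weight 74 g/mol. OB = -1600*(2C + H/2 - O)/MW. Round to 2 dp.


OB = -1600 * (2C + H/2 - O) / MW
Inner = 2*6 + 2/2 - 0 = 13.00
OB = -1600 * 13.00 / 74 = -281.08%


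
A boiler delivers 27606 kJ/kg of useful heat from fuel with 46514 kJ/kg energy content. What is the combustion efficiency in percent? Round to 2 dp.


Efficiency = (Q_useful / Q_fuel) * 100
Efficiency = (27606 / 46514) * 100
Efficiency = 0.5935 * 100 = 59.35%


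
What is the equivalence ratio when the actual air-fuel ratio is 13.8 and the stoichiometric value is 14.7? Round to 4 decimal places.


phi = AFR_stoich / AFR_actual
phi = 14.7 / 13.8 = 1.0652


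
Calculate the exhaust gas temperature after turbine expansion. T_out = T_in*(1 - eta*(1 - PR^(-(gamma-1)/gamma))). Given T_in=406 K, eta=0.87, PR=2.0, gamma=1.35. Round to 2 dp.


T_out = T_in * (1 - eta * (1 - PR^(-(gamma-1)/gamma)))
Exponent = -(1.35-1)/1.35 = -0.25925926
PR^exp = 2.0^(-0.25925926) = 0.83551680
Factor = 1 - 0.87*(1 - 0.83551680) = 0.85689962
T_out = 406 * 0.85689962 = 347.90 K


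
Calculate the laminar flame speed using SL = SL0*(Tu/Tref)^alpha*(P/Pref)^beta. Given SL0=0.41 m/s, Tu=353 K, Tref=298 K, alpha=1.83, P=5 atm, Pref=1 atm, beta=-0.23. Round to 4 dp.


SL = SL0 * (Tu/Tref)^alpha * (P/Pref)^beta
T ratio = 353/298 = 1.18456376
(T ratio)^alpha = 1.18456376^1.83 = 1.363364
(P/Pref)^beta = 5^(-0.23) = 0.690616
SL = 0.41 * 1.363364 * 0.690616 = 0.3860 m/s


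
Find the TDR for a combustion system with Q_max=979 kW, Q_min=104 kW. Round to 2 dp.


TDR = Q_max / Q_min
TDR = 979 / 104 = 9.41


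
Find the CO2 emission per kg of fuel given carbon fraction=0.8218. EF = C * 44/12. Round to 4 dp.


EF = C_frac * (M_CO2 / M_C)
EF = 0.8218 * (44/12)
EF = 0.8218 * 3.666667 = 3.0133 kg_CO2/kg_fuel


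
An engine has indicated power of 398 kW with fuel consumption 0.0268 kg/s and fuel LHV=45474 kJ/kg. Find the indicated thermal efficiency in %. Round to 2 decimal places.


eta_ith = (IP / (mf * LHV)) * 100
Denominator = 0.0268 * 45474 = 1218.7032 kW
eta_ith = (398 / 1218.7032) * 100 = 32.66%


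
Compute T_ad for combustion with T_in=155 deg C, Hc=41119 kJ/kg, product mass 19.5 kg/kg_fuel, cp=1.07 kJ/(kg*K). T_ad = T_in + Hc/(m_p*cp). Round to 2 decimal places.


T_ad = T_in + Hc / (m_p * cp)
Denominator = 19.5 * 1.07 = 20.8650
Temperature rise = 41119 / 20.8650 = 1970.72 K
T_ad = 155 + 1970.72 = 2125.72 deg C


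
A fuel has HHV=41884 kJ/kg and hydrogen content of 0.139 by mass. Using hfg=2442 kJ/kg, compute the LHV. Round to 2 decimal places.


LHV = HHV - hfg * 9 * H
Water correction = 2442 * 9 * 0.139 = 3054.942 kJ/kg
LHV = 41884 - 3054.942 = 38829.06 kJ/kg


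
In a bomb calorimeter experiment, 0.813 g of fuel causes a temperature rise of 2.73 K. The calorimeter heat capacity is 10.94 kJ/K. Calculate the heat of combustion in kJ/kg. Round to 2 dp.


Hc = C_cal * delta_T / m_fuel
Q_released = 10.94 * 2.73 = 29.8662 kJ
m_fuel = 0.813 g = 0.813/1000 kg = 0.000813 kg
Hc = 29.8662 / 0.000813 = 36735.79 kJ/kg


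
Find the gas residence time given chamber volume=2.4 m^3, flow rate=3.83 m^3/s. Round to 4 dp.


tau = V / Q_flow
tau = 2.4 / 3.83 = 0.6266 s


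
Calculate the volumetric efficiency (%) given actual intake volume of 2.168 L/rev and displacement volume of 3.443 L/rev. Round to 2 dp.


eta_v = (V_actual / V_disp) * 100
Ratio = 2.168 / 3.443 = 0.6297
eta_v = 0.6297 * 100 = 62.97%


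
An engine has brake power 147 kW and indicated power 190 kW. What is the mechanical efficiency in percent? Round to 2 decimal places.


eta_mech = (BP / IP) * 100
Ratio = 147 / 190 = 0.7737
eta_mech = 0.7737 * 100 = 77.37%


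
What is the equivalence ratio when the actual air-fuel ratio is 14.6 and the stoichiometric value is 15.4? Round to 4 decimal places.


phi = AFR_stoich / AFR_actual
phi = 15.4 / 14.6 = 1.0548


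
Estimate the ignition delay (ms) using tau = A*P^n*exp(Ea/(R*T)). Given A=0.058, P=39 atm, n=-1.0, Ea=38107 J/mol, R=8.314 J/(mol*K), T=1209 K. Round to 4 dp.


tau = A * P^n * exp(Ea/(R*T))
P^n = 39^(-1.0) = 0.02564103
Ea/(R*T) = 38107/(8.314*1209) = 3.791128
exp(Ea/(R*T)) = 44.306346
tau = 0.058 * 0.02564103 * 44.306346 = 0.0659 ms


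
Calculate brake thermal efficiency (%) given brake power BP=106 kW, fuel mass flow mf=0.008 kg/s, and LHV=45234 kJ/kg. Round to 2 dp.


eta_BTE = (BP / (mf * LHV)) * 100
Denominator = 0.008 * 45234 = 361.8720 kW
eta_BTE = (106 / 361.8720) * 100 = 29.29%


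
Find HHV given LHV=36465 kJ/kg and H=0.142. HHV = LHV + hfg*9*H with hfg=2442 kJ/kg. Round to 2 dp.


HHV = LHV + hfg * 9 * H
Water addition = 2442 * 9 * 0.142 = 3120.876 kJ/kg
HHV = 36465 + 3120.876 = 39585.88 kJ/kg


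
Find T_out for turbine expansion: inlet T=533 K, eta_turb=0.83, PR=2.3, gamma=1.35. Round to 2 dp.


T_out = T_in * (1 - eta * (1 - PR^(-(gamma-1)/gamma)))
Exponent = -(1.35-1)/1.35 = -0.25925926
PR^exp = 2.3^(-0.25925926) = 0.80578413
Factor = 1 - 0.83*(1 - 0.80578413) = 0.83880083
T_out = 533 * 0.83880083 = 447.08 K


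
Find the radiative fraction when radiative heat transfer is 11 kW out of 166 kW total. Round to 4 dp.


f_rad = Q_rad / Q_total
f_rad = 11 / 166 = 0.0663


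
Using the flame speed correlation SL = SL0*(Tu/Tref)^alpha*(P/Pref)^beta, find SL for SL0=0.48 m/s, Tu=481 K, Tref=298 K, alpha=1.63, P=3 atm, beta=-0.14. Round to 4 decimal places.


SL = SL0 * (Tu/Tref)^alpha * (P/Pref)^beta
T ratio = 481/298 = 1.61409396
(T ratio)^alpha = 1.61409396^1.63 = 2.182348
(P/Pref)^beta = 3^(-0.14) = 0.857439
SL = 0.48 * 2.182348 * 0.857439 = 0.8982 m/s


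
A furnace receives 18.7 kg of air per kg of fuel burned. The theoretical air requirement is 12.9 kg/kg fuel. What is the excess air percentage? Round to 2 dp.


Excess air = actual - stoichiometric = 18.7 - 12.9 = 5.80 kg/kg fuel
Excess air % = (excess / stoich) * 100 = (5.80 / 12.9) * 100 = 44.96%


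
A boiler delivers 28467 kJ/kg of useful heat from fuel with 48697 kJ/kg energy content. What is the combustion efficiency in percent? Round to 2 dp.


Efficiency = (Q_useful / Q_fuel) * 100
Efficiency = (28467 / 48697) * 100
Efficiency = 0.5846 * 100 = 58.46%


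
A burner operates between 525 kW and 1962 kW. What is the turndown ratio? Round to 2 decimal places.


TDR = Q_max / Q_min
TDR = 1962 / 525 = 3.74


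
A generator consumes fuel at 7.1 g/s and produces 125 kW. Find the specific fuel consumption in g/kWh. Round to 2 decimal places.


SFC = (mf / BP) * 3600
Rate = 7.1 / 125 = 0.056800 g/(s*kW)
SFC = 0.056800 * 3600 = 204.48 g/kWh


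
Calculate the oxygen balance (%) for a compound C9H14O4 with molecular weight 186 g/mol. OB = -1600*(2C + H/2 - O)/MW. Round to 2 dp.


OB = -1600 * (2C + H/2 - O) / MW
Inner = 2*9 + 14/2 - 4 = 21.00
OB = -1600 * 21.00 / 186 = -180.65%


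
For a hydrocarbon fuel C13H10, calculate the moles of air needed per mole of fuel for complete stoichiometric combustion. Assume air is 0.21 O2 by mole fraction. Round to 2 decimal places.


Balanced combustion: C13H10 + 15.5 O2 -> 13 CO2 + 5 H2O
O2 needed = C + H/4 = 13 + 10/4 = 15.50 moles
Air moles = O2 / 0.21 = 15.50 / 0.21 = 73.81 moles air


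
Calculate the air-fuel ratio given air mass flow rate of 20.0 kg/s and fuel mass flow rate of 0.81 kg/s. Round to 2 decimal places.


AFR = m_air / m_fuel
AFR = 20.0 / 0.81 = 24.69


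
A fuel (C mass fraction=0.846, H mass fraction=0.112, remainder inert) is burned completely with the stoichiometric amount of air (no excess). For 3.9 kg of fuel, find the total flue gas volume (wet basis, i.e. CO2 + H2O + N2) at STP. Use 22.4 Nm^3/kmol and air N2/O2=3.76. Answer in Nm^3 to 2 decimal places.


Per kg fuel: CO2 = (C/12 kmol)*22.4 = (0.846/12)*22.4 = 1.57920 Nm^3
Per kg fuel: H2O = (H/2 kmol)*22.4 = (0.112/2)*22.4 = 1.25440 Nm^3
O2 needed per kg fuel = C/12 + H/4 = 0.846/12 + 0.112/4 = 0.09850000 kmol
Per kg fuel: N2 = O2*3.76*22.4 = 0.09850000*3.76*22.4 = 8.29606 Nm^3
Total per kg = 1.57920 + 1.25440 + 8.29606 = 11.12966 Nm^3
Total = 11.12966 * 3.9 = 43.41 Nm^3


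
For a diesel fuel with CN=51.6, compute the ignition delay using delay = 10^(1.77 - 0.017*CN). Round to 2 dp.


delay = 10^(1.77 - 0.017*CN)
Exponent = 1.77 - 0.017*51.6 = 0.8928
delay = 10^0.8928 = 7.81 ms


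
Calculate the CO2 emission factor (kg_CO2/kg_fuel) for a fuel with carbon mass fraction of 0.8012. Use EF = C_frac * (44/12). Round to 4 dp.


EF = C_frac * (M_CO2 / M_C)
EF = 0.8012 * (44/12)
EF = 0.8012 * 3.666667 = 2.9377 kg_CO2/kg_fuel


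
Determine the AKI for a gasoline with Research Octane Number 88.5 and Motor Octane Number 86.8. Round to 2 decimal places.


AKI = (RON + MON) / 2
AKI = (88.5 + 86.8) / 2
AKI = 175.3 / 2 = 87.65


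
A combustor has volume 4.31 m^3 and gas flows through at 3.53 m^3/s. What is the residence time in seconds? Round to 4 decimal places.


tau = V / Q_flow
tau = 4.31 / 3.53 = 1.2210 s


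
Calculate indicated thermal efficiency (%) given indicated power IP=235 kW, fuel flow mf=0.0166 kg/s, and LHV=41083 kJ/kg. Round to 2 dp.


eta_ith = (IP / (mf * LHV)) * 100
Denominator = 0.0166 * 41083 = 681.9778 kW
eta_ith = (235 / 681.9778) * 100 = 34.46%


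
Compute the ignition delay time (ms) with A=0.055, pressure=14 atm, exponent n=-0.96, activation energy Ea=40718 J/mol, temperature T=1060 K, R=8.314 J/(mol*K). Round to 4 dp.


tau = A * P^n * exp(Ea/(R*T))
P^n = 14^(-0.96) = 0.07938110
Ea/(R*T) = 40718/(8.314*1060) = 4.620304
exp(Ea/(R*T)) = 101.524892
tau = 0.055 * 0.07938110 * 101.524892 = 0.4433 ms


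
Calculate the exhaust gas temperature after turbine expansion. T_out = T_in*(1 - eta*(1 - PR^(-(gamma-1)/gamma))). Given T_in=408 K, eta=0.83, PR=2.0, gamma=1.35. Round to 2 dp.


T_out = T_in * (1 - eta * (1 - PR^(-(gamma-1)/gamma)))
Exponent = -(1.35-1)/1.35 = -0.25925926
PR^exp = 2.0^(-0.25925926) = 0.83551680
Factor = 1 - 0.83*(1 - 0.83551680) = 0.86347894
T_out = 408 * 0.86347894 = 352.30 K


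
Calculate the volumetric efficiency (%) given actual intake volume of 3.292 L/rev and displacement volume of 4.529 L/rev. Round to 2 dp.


eta_v = (V_actual / V_disp) * 100
Ratio = 3.292 / 4.529 = 0.7269
eta_v = 0.7269 * 100 = 72.69%


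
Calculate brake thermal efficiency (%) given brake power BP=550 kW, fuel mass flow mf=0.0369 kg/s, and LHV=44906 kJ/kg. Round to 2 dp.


eta_BTE = (BP / (mf * LHV)) * 100
Denominator = 0.0369 * 44906 = 1657.0314 kW
eta_BTE = (550 / 1657.0314) * 100 = 33.19%


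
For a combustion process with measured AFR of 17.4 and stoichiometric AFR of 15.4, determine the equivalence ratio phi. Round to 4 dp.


phi = AFR_stoich / AFR_actual
phi = 15.4 / 17.4 = 0.8851


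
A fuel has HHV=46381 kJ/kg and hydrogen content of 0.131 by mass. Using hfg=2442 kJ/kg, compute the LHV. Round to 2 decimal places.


LHV = HHV - hfg * 9 * H
Water correction = 2442 * 9 * 0.131 = 2879.118 kJ/kg
LHV = 46381 - 2879.118 = 43501.88 kJ/kg


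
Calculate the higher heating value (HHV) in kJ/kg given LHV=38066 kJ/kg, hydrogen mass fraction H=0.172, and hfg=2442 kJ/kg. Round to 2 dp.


HHV = LHV + hfg * 9 * H
Water addition = 2442 * 9 * 0.172 = 3780.216 kJ/kg
HHV = 38066 + 3780.216 = 41846.22 kJ/kg


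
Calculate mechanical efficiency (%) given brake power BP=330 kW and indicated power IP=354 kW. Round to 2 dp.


eta_mech = (BP / IP) * 100
Ratio = 330 / 354 = 0.9322
eta_mech = 0.9322 * 100 = 93.22%


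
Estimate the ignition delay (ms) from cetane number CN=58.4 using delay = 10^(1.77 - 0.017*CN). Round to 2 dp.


delay = 10^(1.77 - 0.017*CN)
Exponent = 1.77 - 0.017*58.4 = 0.7772
delay = 10^0.7772 = 5.99 ms


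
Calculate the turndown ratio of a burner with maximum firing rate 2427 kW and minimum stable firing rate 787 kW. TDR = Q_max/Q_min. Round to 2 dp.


TDR = Q_max / Q_min
TDR = 2427 / 787 = 3.08


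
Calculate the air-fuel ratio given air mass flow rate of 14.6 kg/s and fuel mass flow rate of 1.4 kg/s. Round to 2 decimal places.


AFR = m_air / m_fuel
AFR = 14.6 / 1.4 = 10.43


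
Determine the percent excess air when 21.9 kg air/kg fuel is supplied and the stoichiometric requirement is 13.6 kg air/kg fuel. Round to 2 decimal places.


Excess air = actual - stoichiometric = 21.9 - 13.6 = 8.30 kg/kg fuel
Excess air % = (excess / stoich) * 100 = (8.30 / 13.6) * 100 = 61.03%


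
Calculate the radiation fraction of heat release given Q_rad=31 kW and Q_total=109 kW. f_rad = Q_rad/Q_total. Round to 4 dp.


f_rad = Q_rad / Q_total
f_rad = 31 / 109 = 0.2844


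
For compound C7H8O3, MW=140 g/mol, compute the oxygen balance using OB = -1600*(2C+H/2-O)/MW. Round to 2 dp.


OB = -1600 * (2C + H/2 - O) / MW
Inner = 2*7 + 8/2 - 3 = 15.00
OB = -1600 * 15.00 / 140 = -171.43%


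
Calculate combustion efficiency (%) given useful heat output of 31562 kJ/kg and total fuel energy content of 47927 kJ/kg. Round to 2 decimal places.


Efficiency = (Q_useful / Q_fuel) * 100
Efficiency = (31562 / 47927) * 100
Efficiency = 0.6585 * 100 = 65.85%


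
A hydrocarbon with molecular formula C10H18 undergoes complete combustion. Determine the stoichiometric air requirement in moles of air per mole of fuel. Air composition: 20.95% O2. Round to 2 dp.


Balanced combustion: C10H18 + 14.5 O2 -> 10 CO2 + 9 H2O
O2 needed = C + H/4 = 10 + 18/4 = 14.50 moles
Air moles = O2 / 0.2095 = 14.50 / 0.2095 = 69.21 moles air


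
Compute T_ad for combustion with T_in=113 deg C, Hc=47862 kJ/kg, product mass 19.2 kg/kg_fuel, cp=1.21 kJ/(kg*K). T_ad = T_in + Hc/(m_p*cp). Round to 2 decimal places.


T_ad = T_in + Hc / (m_p * cp)
Denominator = 19.2 * 1.21 = 23.2320
Temperature rise = 47862 / 23.2320 = 2060.18 K
T_ad = 113 + 2060.18 = 2173.18 deg C


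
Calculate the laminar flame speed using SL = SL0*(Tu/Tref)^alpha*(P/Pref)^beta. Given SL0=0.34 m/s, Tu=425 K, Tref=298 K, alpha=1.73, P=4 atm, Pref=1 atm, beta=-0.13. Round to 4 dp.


SL = SL0 * (Tu/Tref)^alpha * (P/Pref)^beta
T ratio = 425/298 = 1.42617450
(T ratio)^alpha = 1.42617450^1.73 = 1.848071
(P/Pref)^beta = 4^(-0.13) = 0.835088
SL = 0.34 * 1.848071 * 0.835088 = 0.5247 m/s


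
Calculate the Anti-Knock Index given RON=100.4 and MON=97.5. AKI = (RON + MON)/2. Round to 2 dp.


AKI = (RON + MON) / 2
AKI = (100.4 + 97.5) / 2
AKI = 197.9 / 2 = 98.95


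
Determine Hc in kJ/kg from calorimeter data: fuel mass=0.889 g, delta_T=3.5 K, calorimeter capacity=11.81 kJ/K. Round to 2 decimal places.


Hc = C_cal * delta_T / m_fuel
Q_released = 11.81 * 3.5 = 41.3350 kJ
m_fuel = 0.889 g = 0.889/1000 kg = 0.000889 kg
Hc = 41.3350 / 0.000889 = 46496.06 kJ/kg


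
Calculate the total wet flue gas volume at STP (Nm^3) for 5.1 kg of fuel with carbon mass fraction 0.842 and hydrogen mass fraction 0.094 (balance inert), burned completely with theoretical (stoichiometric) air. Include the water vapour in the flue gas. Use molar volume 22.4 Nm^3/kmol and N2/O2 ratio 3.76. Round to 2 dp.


Per kg fuel: CO2 = (C/12 kmol)*22.4 = (0.842/12)*22.4 = 1.57173 Nm^3
Per kg fuel: H2O = (H/2 kmol)*22.4 = (0.094/2)*22.4 = 1.05280 Nm^3
O2 needed per kg fuel = C/12 + H/4 = 0.842/12 + 0.094/4 = 0.09366667 kmol
Per kg fuel: N2 = O2*3.76*22.4 = 0.09366667*3.76*22.4 = 7.88898 Nm^3
Total per kg = 1.57173 + 1.05280 + 7.88898 = 10.51351 Nm^3
Total = 10.51351 * 5.1 = 53.62 Nm^3


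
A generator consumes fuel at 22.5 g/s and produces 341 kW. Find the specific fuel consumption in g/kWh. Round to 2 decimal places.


SFC = (mf / BP) * 3600
Rate = 22.5 / 341 = 0.065982 g/(s*kW)
SFC = 0.065982 * 3600 = 237.54 g/kWh


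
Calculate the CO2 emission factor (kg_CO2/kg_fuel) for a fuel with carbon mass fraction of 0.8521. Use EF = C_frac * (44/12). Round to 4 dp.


EF = C_frac * (M_CO2 / M_C)
EF = 0.8521 * (44/12)
EF = 0.8521 * 3.666667 = 3.1244 kg_CO2/kg_fuel


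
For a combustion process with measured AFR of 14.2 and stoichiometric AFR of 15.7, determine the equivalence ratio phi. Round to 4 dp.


phi = AFR_stoich / AFR_actual
phi = 15.7 / 14.2 = 1.1056


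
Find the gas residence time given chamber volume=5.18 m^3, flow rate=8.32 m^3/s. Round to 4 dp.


tau = V / Q_flow
tau = 5.18 / 8.32 = 0.6226 s


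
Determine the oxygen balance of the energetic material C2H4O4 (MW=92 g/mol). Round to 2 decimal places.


OB = -1600 * (2C + H/2 - O) / MW
Inner = 2*2 + 4/2 - 4 = 2.00
OB = -1600 * 2.00 / 92 = -34.78%


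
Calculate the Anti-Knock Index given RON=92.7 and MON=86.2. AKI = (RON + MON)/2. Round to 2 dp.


AKI = (RON + MON) / 2
AKI = (92.7 + 86.2) / 2
AKI = 178.9 / 2 = 89.45


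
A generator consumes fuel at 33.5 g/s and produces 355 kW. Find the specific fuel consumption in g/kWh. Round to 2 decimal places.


SFC = (mf / BP) * 3600
Rate = 33.5 / 355 = 0.094366 g/(s*kW)
SFC = 0.094366 * 3600 = 339.72 g/kWh


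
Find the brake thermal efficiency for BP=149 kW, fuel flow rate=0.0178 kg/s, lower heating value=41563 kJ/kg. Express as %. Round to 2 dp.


eta_BTE = (BP / (mf * LHV)) * 100
Denominator = 0.0178 * 41563 = 739.8214 kW
eta_BTE = (149 / 739.8214) * 100 = 20.14%


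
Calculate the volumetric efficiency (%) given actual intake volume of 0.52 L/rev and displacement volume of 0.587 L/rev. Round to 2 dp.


eta_v = (V_actual / V_disp) * 100
Ratio = 0.52 / 0.587 = 0.8859
eta_v = 0.8859 * 100 = 88.59%


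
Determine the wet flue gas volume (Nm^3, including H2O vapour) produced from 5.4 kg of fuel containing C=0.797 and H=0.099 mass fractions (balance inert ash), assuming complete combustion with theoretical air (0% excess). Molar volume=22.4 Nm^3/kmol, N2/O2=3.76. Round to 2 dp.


Per kg fuel: CO2 = (C/12 kmol)*22.4 = (0.797/12)*22.4 = 1.48773 Nm^3
Per kg fuel: H2O = (H/2 kmol)*22.4 = (0.099/2)*22.4 = 1.10880 Nm^3
O2 needed per kg fuel = C/12 + H/4 = 0.797/12 + 0.099/4 = 0.09116667 kmol
Per kg fuel: N2 = O2*3.76*22.4 = 0.09116667*3.76*22.4 = 7.67842 Nm^3
Total per kg = 1.48773 + 1.10880 + 7.67842 = 10.27495 Nm^3
Total = 10.27495 * 5.4 = 55.48 Nm^3
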